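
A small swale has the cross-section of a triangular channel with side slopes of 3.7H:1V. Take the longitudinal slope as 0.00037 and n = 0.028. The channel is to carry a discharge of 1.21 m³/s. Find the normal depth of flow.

y_n = 0.908 m

Manning's equation rearranged: A R^(2/3) = nQ / (1·√S) = 0.028 × 1.21 / (√0.00037) = 1.761.
Trying y = 0.621 m: A R^(2/3) = 0.6391 — too small.
Trying y = 1.07 m: A R^(2/3) = 2.727 — too large.
Trying y = 0.908 m: A R^(2/3) = 1.76 — close enough.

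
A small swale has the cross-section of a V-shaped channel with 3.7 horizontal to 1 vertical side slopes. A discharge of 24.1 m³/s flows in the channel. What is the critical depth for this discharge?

y_c = 1.54 m

At critical depth, Q² T / (g A³) = 1, i.e. A³/T = Q²/g = 24.1²/9.81 = 59.21.
Try y = 1.83 m: A³/T = 140.5 — over.
Try y = 1.06 m: A³/T = 9.16 — short.
Try y = 1.54 m: A³/T = 59.29 — ≈ 59.21.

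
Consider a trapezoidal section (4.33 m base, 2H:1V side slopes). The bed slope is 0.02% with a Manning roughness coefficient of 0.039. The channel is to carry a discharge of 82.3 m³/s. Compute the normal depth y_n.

y_n = 6.2 m

Manning's equation rearranged: A R^(2/3) = nQ / (1·√S) = 0.039 × 82.3 / (√0.0002) = 227.
At y = 7.02 m: A R^(2/3) = 303.5 — high.
At y = 4.65 m: A R^(2/3) = 117.4 — low.
At y = 6.2 m: A R^(2/3) = 226.9 — close enough.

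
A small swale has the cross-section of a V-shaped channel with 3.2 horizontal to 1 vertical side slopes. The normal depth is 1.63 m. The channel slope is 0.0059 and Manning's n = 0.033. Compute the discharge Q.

Q = 16.7 m³/s

For a triangular section with side slope z = 3.2: A = zy² = 3.2×1.63² = 8.502 m²; P = 2y√(1+z²) = 2×1.63×3.353 = 10.93 m.
Hydraulic radius R = A/P = 8.502/10.93 = 0.7779 m.
Manning's equation: Q = (1/n) A R^(2/3) S^(1/2) = (1/0.033) × 8.502 × 0.7779^(2/3) × 0.0059^(1/2) = 16.7 m³/s.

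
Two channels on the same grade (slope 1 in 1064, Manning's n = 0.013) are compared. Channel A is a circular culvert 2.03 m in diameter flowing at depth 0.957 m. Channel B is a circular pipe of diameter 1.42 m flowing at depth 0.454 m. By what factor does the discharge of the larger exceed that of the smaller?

Channel A: For a circular section of diameter D = 2.03 m at depth y = 0.957 m, the central angle is θ = 2 arccos(1 − 2y/D) = 3.027 rad. Then A = (D²/8)(θ − sin θ) = 1.501 m² and P = Dθ/2 = 3.073 m. Hydraulic radius R = A/P = 1.501/3.073 = 0.4884 m. Q_A = (1/0.013)·1.501·0.4884^(2/3)·√0.0009398 = 2.195 m³/s.
Channel B: For a circular section of diameter D = 1.42 m at depth y = 0.454 m, the central angle is θ = 2 arccos(1 − 2y/D) = 2.404 rad. Then A = (D²/8)(θ − sin θ) = 0.4364 m² and P = Dθ/2 = 1.707 m. Hydraulic radius R = A/P = 0.4364/1.707 = 0.2557 m. Q_B = (1/0.013)·0.4364·0.2557^(2/3)·√0.0009398 = 0.4145 m³/s.
The larger discharge is 2.195 m³/s and the smaller is 0.4145 m³/s; the ratio is 5.29.

5.29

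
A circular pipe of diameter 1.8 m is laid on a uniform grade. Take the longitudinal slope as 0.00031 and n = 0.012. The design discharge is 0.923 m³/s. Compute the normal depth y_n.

y_n = 0.815 m

Manning's equation rearranged: A R^(2/3) = nQ / (1·√S) = 0.012 × 0.923 / (√0.00031) = 0.6291.
Try y = 0.965 m: A R^(2/3) = 0.8395 — high.
Try y = 0.563 m: A R^(2/3) = 0.3172 — low.
Try y = 0.815 m: A R^(2/3) = 0.6292 — ≈ 0.6291.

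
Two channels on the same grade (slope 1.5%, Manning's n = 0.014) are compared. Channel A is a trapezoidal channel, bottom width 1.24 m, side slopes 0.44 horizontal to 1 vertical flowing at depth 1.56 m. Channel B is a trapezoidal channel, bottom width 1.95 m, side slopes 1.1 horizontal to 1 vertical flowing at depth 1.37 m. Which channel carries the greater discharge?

Channel A: With bottom width b = 1.24 m and side slope z = 0.44: A = (b + zy)y = (1.24 + 0.44×1.56)×1.56 = 3.005 m²; P = b + 2y√(1+z²) = 1.24 + 2×1.56×1.093 = 4.649 m. Hydraulic radius R = A/P = 3.005/4.649 = 0.6465 m. Q_A = (1/0.014)·3.005·0.6465^(2/3)·√0.015 = 19.66 m³/s.
Channel B: With bottom width b = 1.95 m and side slope z = 1.1: A = (b + zy)y = (1.95 + 1.1×1.37)×1.37 = 4.736 m²; P = b + 2y√(1+z²) = 1.95 + 2×1.37×1.487 = 6.023 m. Hydraulic radius R = A/P = 4.736/6.023 = 0.7863 m. Q_B = (1/0.014)·4.736·0.7863^(2/3)·√0.015 = 35.3 m³/s.
Q_A = 19.66 m³/s vs Q_B = 35.3 m³/s, so channel B carries more.

channel B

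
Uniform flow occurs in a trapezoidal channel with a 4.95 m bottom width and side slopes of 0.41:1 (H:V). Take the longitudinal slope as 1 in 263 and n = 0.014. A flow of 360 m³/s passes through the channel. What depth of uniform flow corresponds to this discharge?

y_n = 6.01 m

Manning's equation rearranged: A R^(2/3) = nQ / (1·√S) = 0.014 × 360 / (√0.003802) = 81.74.
Try y = 4.48 m: A R^(2/3) = 49.51 — short.
Try y = 6.01 m: A R^(2/3) = 81.72 — close enough.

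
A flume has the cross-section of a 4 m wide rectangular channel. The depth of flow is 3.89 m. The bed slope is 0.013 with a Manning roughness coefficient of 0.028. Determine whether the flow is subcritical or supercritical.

subcritical

Flow area A = b·y = 4 × 3.89 = 15.56 m². Wetted perimeter P = b + 2y = 4 + 2×3.89 = 11.78 m.
Hydraulic radius R = A/P = 15.56/11.78 = 1.321 m.
V = (1/n) R^(2/3) √S = (1/0.028) × 1.321^(2/3) × √0.013 = 4.902 m/s. Hydraulic depth D_h = A/T = 15.56/4 = 3.89 m.
Froude number Fr = V/√(g·D_h) = 4.902/√(9.81×3.89) = 0.794, which is less than 1, so the flow is subcritical.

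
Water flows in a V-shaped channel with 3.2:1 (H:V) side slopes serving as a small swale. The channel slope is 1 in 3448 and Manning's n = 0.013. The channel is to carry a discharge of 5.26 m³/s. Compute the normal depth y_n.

Manning's equation rearranged: A R^(2/3) = nQ / (1·√S) = 0.013 × 5.26 / (√0.00029) = 4.015.
At y = 1.59 m: A R^(2/3) = 6.73 — over.
At y = 0.989 m: A R^(2/3) = 1.897 — short.
At y = 1.31 m: A R^(2/3) = 4.015 — matches.

y_n = 1.31 m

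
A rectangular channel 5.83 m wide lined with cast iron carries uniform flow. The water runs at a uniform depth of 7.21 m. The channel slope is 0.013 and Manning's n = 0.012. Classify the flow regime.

supercritical

Flow area A = b·y = 5.83 × 7.21 = 42.03 m². Wetted perimeter P = b + 2y = 5.83 + 2×7.21 = 20.25 m.
Hydraulic radius R = A/P = 42.03/20.25 = 2.076 m.
V = (1/n) R^(2/3) √S = (1/0.012) × 2.076^(2/3) × √0.013 = 15.46 m/s. Hydraulic depth D_h = A/T = 42.03/5.83 = 7.21 m.
Froude number Fr = V/√(g·D_h) = 15.46/√(9.81×7.21) = 1.84, which is greater than 1, so the flow is supercritical.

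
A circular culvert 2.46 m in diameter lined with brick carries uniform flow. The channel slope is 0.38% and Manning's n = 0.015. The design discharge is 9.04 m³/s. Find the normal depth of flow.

y_n = 1.43 m

Manning's equation rearranged: A R^(2/3) = nQ / (1·√S) = 0.015 × 9.04 / (√0.0038) = 2.2.
Try y = 1.78 m: A R^(2/3) = 3.002 — high.
Try y = 1.12 m: A R^(2/3) = 1.461 — low.
Try y = 1.43 m: A R^(2/3) = 2.199 — matches.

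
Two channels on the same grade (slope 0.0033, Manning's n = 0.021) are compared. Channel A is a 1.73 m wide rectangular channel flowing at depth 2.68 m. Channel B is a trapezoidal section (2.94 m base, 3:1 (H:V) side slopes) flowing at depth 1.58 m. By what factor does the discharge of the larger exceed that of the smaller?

Channel A: Flow area A = b·y = 1.73 × 2.68 = 4.636 m². Wetted perimeter P = b + 2y = 1.73 + 2×2.68 = 7.09 m. Hydraulic radius R = A/P = 4.636/7.09 = 0.6539 m. Q_A = (1/0.021)·4.636·0.6539^(2/3)·√0.0033 = 9.555 m³/s.
Channel B: With bottom width b = 2.94 m and side slope z = 3: A = (b + zy)y = (2.94 + 3×1.58)×1.58 = 12.13 m²; P = b + 2y√(1+z²) = 2.94 + 2×1.58×3.162 = 12.93 m. Hydraulic radius R = A/P = 12.13/12.93 = 0.9383 m. Q_B = (1/0.021)·12.13·0.9383^(2/3)·√0.0033 = 31.81 m³/s.
The larger discharge is 31.81 m³/s and the smaller is 9.555 m³/s; the ratio is 3.33.

3.33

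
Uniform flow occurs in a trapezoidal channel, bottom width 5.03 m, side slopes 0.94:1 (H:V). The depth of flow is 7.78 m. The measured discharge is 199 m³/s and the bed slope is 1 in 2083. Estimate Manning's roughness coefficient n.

n = 0.025

With bottom width b = 5.03 m and side slope z = 0.94: A = (b + zy)y = (5.03 + 0.94×7.78)×7.78 = 96.03 m²; P = b + 2y√(1+z²) = 5.03 + 2×7.78×1.372 = 26.39 m.
Hydraulic radius R = A/P = 96.03/26.39 = 3.64 m.
Rearranging Manning's equation: n = (1/Q) A R^(2/3) S^(1/2) = (1/199) × 96.03 × 3.64^(2/3) × √0.0004801 = 0.025.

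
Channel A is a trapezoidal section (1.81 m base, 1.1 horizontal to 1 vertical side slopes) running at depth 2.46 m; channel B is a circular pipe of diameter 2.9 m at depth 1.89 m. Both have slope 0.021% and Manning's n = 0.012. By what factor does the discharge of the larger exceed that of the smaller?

Channel A: With bottom width b = 1.81 m and side slope z = 1.1: A = (b + zy)y = (1.81 + 1.1×2.46)×2.46 = 11.11 m²; P = b + 2y√(1+z²) = 1.81 + 2×2.46×1.487 = 9.124 m. Hydraulic radius R = A/P = 11.11/9.124 = 1.218 m. Q_A = (1/0.012)·11.11·1.218^(2/3)·√0.00021 = 15.3 m³/s.
Channel B: For a circular section of diameter D = 2.9 m at depth y = 1.89 m, the central angle is θ = 2 arccos(1 − 2y/D) = 3.758 rad. Then A = (D²/8)(θ − sin θ) = 4.559 m² and P = Dθ/2 = 5.449 m. Hydraulic radius R = A/P = 4.559/5.449 = 0.8366 m. Q_B = (1/0.012)·4.559·0.8366^(2/3)·√0.00021 = 4.888 m³/s.
The larger discharge is 15.3 m³/s and the smaller is 4.888 m³/s; the ratio is 3.13.

3.13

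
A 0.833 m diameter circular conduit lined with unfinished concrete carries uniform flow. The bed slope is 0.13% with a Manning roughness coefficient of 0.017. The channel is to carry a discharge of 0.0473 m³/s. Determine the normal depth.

y_n = 0.192 m

Manning's equation rearranged: A R^(2/3) = nQ / (1·√S) = 0.017 × 0.0473 / (√0.0013) = 0.0223.
Trying y = 0.152 m: A R^(2/3) = 0.01392 — low.
Trying y = 0.217 m: A R^(2/3) = 0.02845 — high.
Trying y = 0.192 m: A R^(2/3) = 0.02231 — matches.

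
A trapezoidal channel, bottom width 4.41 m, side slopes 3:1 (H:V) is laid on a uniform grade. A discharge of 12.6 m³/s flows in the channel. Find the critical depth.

y_c = 0.782 m

At critical depth, Q² T / (g A³) = 1, i.e. A³/T = Q²/g = 12.6²/9.81 = 16.18.
At y = 0.597 m: A³/T = 6.348 — too small.
At y = 0.918 m: A³/T = 28.68 — too large.
At y = 0.782 m: A³/T = 16.2 — close enough.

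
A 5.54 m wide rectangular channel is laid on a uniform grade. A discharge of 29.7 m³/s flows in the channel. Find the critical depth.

y_c = 1.43 m

For a rectangular channel, critical depth y_c = (q²/g)^(1/3) where q = Q/b = 29.7/5.54 = 5.361 m²/s.
So y_c = (5.361²/9.81)^(1/3) = 1.43 m.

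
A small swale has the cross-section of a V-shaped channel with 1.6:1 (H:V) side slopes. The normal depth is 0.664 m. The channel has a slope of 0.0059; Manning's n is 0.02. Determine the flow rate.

For a triangular section with side slope z = 1.6: A = zy² = 1.6×0.664² = 0.7054 m²; P = 2y√(1+z²) = 2×0.664×1.887 = 2.506 m.
Hydraulic radius R = A/P = 0.7054/2.506 = 0.2815 m.
Manning's equation: Q = (1/n) A R^(2/3) S^(1/2) = (1/0.02) × 0.7054 × 0.2815^(2/3) × 0.0059^(1/2) = 1.16 m³/s.

Q = 1.16 m³/s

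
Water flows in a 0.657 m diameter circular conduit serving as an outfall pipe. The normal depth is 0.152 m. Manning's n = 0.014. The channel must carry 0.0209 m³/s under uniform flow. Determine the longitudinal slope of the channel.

For a circular section of diameter D = 0.657 m at depth y = 0.152 m, the central angle is θ = 2 arccos(1 − 2y/D) = 2.007 rad. Then A = (D²/8)(θ − sin θ) = 0.0594 m² and P = Dθ/2 = 0.6593 m.
Hydraulic radius R = A/P = 0.0594/0.6593 = 0.09009 m.
From Manning's equation, S = [nQ / (1 A R^(2/3))]² = [0.014 × 0.0209 / (1 × 0.0594 × 0.09009^(2/3))]² = 0.000601.

S = 0.000601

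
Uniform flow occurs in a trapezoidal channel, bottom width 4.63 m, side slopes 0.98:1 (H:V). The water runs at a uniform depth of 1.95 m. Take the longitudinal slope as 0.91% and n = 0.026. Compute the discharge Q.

Q = 54.7 m³/s

With bottom width b = 4.63 m and side slope z = 0.98: A = (b + zy)y = (4.63 + 0.98×1.95)×1.95 = 12.75 m²; P = b + 2y√(1+z²) = 4.63 + 2×1.95×1.4 = 10.09 m.
Hydraulic radius R = A/P = 12.75/10.09 = 1.264 m.
Manning's equation: Q = (1/n) A R^(2/3) S^(1/2) = (1/0.026) × 12.75 × 1.264^(2/3) × 0.0091^(1/2) = 54.7 m³/s.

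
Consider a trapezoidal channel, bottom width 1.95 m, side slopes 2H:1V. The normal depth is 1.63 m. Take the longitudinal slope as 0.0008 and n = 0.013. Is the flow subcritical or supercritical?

subcritical

With bottom width b = 1.95 m and side slope z = 2: A = (b + zy)y = (1.95 + 2×1.63)×1.63 = 8.492 m²; P = b + 2y√(1+z²) = 1.95 + 2×1.63×2.236 = 9.24 m.
Hydraulic radius R = A/P = 8.492/9.24 = 0.9191 m.
V = (1/n) R^(2/3) √S = (1/0.013) × 0.9191^(2/3) × √0.0008 = 2.057 m/s. Hydraulic depth D_h = A/T = 8.492/8.47 = 1.003 m.
Froude number Fr = V/√(g·D_h) = 2.057/√(9.81×1.003) = 0.656, which is less than 1, so the flow is subcritical.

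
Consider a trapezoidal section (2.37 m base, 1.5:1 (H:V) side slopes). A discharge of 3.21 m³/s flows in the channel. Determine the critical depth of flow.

y_c = 0.51 m

At critical depth, Q² T / (g A³) = 1, i.e. A³/T = Q²/g = 3.21²/9.81 = 1.05.
At y = 0.555 m: A³/T = 1.392 — high.
At y = 0.382 m: A³/T = 0.4041 — low.
At y = 0.51 m: A³/T = 1.048 — matches.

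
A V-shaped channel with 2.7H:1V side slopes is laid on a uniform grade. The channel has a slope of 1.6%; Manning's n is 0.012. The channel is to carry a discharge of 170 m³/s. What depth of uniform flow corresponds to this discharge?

Manning's equation rearranged: A R^(2/3) = nQ / (1·√S) = 0.012 × 170 / (√0.016) = 16.13.
Try y = 2.94 m: A R^(2/3) = 28.91 — over.
Try y = 1.9 m: A R^(2/3) = 9.024 — short.
Try y = 2.36 m: A R^(2/3) = 16.09 — matches.

y_n = 2.36 m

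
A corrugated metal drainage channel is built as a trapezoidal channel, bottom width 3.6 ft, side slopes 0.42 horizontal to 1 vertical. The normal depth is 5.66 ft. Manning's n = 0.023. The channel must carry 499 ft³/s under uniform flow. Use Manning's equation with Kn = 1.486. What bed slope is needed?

S = 0.019

With bottom width b = 3.6 ft and side slope z = 0.42: A = (b + zy)y = (3.6 + 0.42×5.66)×5.66 = 33.83 ft²; P = b + 2y√(1+z²) = 3.6 + 2×5.66×1.085 = 15.88 ft.
Hydraulic radius R = A/P = 33.83/15.88 = 2.131 ft.
From Manning's equation, S = [nQ / (1.486 A R^(2/3))]² = [0.023 × 499 / (1.486 × 33.83 × 2.131^(2/3))]² = 0.019.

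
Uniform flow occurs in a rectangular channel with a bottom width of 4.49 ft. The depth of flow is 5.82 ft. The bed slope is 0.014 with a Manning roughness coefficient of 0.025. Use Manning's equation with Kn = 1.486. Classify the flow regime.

Flow area A = b·y = 4.49 × 5.82 = 26.13 ft². Wetted perimeter P = b + 2y = 4.49 + 2×5.82 = 16.13 ft.
Hydraulic radius R = A/P = 26.13/16.13 = 1.62 ft.
V = (1.486/n) R^(2/3) √S = (1.486/0.025) × 1.62^(2/3) × √0.014 = 9.701 ft/s. Hydraulic depth D_h = A/T = 26.13/4.49 = 5.82 ft.
Froude number Fr = V/√(g·D_h) = 9.701/√(32.2×5.82) = 0.709, which is less than 1, so the flow is subcritical.

subcritical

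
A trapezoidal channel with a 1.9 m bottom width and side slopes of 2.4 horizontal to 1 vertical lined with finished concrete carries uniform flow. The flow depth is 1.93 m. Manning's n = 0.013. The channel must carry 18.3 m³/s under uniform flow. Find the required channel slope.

With bottom width b = 1.9 m and side slope z = 2.4: A = (b + zy)y = (1.9 + 2.4×1.93)×1.93 = 12.61 m²; P = b + 2y√(1+z²) = 1.9 + 2×1.93×2.6 = 11.94 m.
Hydraulic radius R = A/P = 12.61/11.94 = 1.056 m.
From Manning's equation, S = [nQ / (1 A R^(2/3))]² = [0.013 × 18.3 / (1 × 12.61 × 1.056^(2/3))]² = 0.000331.

S = 0.000331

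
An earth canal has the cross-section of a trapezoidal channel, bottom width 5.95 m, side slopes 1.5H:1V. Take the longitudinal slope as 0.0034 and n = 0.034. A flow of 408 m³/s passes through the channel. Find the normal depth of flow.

y_n = 6.55 m

Manning's equation rearranged: A R^(2/3) = nQ / (1·√S) = 0.034 × 408 / (√0.0034) = 237.9.
At y = 5.28 m: A R^(2/3) = 150 — low.
At y = 6.55 m: A R^(2/3) = 238 — matches.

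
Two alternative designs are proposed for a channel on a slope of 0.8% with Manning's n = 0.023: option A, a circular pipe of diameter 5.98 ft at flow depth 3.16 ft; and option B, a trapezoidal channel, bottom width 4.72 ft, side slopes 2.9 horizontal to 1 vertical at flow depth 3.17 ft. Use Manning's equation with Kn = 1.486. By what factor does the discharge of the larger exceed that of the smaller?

Channel A: For a circular section of diameter D = 5.98 ft at depth y = 3.16 ft, the central angle is θ = 2 arccos(1 − 2y/D) = 3.255 rad. Then A = (D²/8)(θ − sin θ) = 15.06 ft² and P = Dθ/2 = 9.734 ft. Hydraulic radius R = A/P = 15.06/9.734 = 1.547 ft. Q_A = (1.486/0.023)·15.06·1.547^(2/3)·√0.008 = 116.4 ft³/s.
Channel B: With bottom width b = 4.72 ft and side slope z = 2.9: A = (b + zy)y = (4.72 + 2.9×3.17)×3.17 = 44.1 ft²; P = b + 2y√(1+z²) = 4.72 + 2×3.17×3.068 = 24.17 ft. Hydraulic radius R = A/P = 44.1/24.17 = 1.825 ft. Q_B = (1.486/0.023)·44.1·1.825^(2/3)·√0.008 = 380.6 ft³/s.
The larger discharge is 380.6 ft³/s and the smaller is 116.4 ft³/s; the ratio is 3.27.

3.27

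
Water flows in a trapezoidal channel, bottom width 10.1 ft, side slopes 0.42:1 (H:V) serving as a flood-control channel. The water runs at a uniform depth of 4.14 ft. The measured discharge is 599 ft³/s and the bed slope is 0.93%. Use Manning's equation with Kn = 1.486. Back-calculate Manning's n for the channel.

n = 0.022

With bottom width b = 10.1 ft and side slope z = 0.42: A = (b + zy)y = (10.1 + 0.42×4.14)×4.14 = 49.01 ft²; P = b + 2y√(1+z²) = 10.1 + 2×4.14×1.085 = 19.08 ft.
Hydraulic radius R = A/P = 49.01/19.08 = 2.569 ft.
Rearranging Manning's equation: n = (1.486/Q) A R^(2/3) S^(1/2) = (1.486/599) × 49.01 × 2.569^(2/3) × √0.0093 = 0.022.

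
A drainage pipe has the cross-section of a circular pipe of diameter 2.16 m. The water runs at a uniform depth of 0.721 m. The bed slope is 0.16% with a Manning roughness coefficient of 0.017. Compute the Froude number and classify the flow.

subcritical

For a circular section of diameter D = 2.16 m at depth y = 0.721 m, the central angle is θ = 2 arccos(1 − 2y/D) = 2.464 rad. Then A = (D²/8)(θ − sin θ) = 1.071 m² and P = Dθ/2 = 2.661 m.
Hydraulic radius R = A/P = 1.071/2.661 = 0.4026 m.
V = (1/n) R^(2/3) √S = (1/0.017) × 0.4026^(2/3) × √0.0016 = 1.283 m/s. Hydraulic depth D_h = A/T = 1.071/2.037 = 0.5259 m.
Froude number Fr = V/√(g·D_h) = 1.283/√(9.81×0.5259) = 0.565, which is less than 1, so the flow is subcritical.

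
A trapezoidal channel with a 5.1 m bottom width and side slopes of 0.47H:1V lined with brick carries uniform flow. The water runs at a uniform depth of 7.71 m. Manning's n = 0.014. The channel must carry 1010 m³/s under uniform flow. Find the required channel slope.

With bottom width b = 5.1 m and side slope z = 0.47: A = (b + zy)y = (5.1 + 0.47×7.71)×7.71 = 67.26 m²; P = b + 2y√(1+z²) = 5.1 + 2×7.71×1.105 = 22.14 m.
Hydraulic radius R = A/P = 67.26/22.14 = 3.038 m.
From Manning's equation, S = [nQ / (1 A R^(2/3))]² = [0.014 × 1010 / (1 × 67.26 × 3.038^(2/3))]² = 0.01.

S = 0.01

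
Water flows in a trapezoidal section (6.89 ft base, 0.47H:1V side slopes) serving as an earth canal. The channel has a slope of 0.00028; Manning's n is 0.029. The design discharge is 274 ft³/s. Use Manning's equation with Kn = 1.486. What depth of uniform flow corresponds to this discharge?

Manning's equation rearranged: A R^(2/3) = nQ / (1.486·√S) = 0.029 × 274 / (1.486 × √0.00028) = 319.6.
Try y = 12 ft: A R^(2/3) = 409.9 — high.
Try y = 9.23 ft: A R^(2/3) = 252.3 — low.
Try y = 10.5 ft: A R^(2/3) = 319.4 — matches.

y_n = 10.5 ft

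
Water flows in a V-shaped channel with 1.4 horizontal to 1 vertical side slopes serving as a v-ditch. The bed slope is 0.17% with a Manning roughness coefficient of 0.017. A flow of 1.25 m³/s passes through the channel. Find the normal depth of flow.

Manning's equation rearranged: A R^(2/3) = nQ / (1·√S) = 0.017 × 1.25 / (√0.0017) = 0.5154.
Trying y = 0.953 m: A R^(2/3) = 0.6761 — too large.
Trying y = 0.635 m: A R^(2/3) = 0.229 — too small.
Trying y = 0.861 m: A R^(2/3) = 0.5157 — close enough.

y_n = 0.861 m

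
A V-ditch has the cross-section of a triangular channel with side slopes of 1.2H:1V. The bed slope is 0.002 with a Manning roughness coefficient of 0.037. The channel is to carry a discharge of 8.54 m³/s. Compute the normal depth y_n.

Manning's equation rearranged: A R^(2/3) = nQ / (1·√S) = 0.037 × 8.54 / (√0.002) = 7.066.
Trying y = 2.13 m: A R^(2/3) = 4.762 — short.
Trying y = 2.86 m: A R^(2/3) = 10.45 — over.
Trying y = 2.47 m: A R^(2/3) = 7.069 — ≈ 7.066.

y_n = 2.47 m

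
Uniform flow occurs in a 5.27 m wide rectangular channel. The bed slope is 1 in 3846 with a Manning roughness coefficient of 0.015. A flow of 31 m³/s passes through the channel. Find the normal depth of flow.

y_n = 4.02 m

Manning's equation rearranged: A R^(2/3) = nQ / (1·√S) = 0.015 × 31 / (√0.00026) = 28.84.
Try y = 3.52 m: A R^(2/3) = 24.38 — short.
Try y = 4.52 m: A R^(2/3) = 33.46 — over.
Try y = 4.02 m: A R^(2/3) = 28.88 — close enough.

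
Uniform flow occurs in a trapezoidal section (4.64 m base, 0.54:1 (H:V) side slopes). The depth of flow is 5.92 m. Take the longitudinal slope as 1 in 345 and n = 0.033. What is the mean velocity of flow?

V = 3.06 m/s

With bottom width b = 4.64 m and side slope z = 0.54: A = (b + zy)y = (4.64 + 0.54×5.92)×5.92 = 46.39 m²; P = b + 2y√(1+z²) = 4.64 + 2×5.92×1.136 = 18.1 m.
Hydraulic radius R = A/P = 46.39/18.1 = 2.564 m.
From Manning's equation, V = (1/n) R^(2/3) S^(1/2) = (1/0.033) × 2.564^(2/3) × 0.002899^(1/2) = 3.06 m/s.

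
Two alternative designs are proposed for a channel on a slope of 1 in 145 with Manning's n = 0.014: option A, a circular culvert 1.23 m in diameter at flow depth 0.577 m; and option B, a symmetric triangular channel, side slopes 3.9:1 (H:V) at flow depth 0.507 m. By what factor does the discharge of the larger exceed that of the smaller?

Channel A: For a circular section of diameter D = 1.23 m at depth y = 0.577 m, the central angle is θ = 2 arccos(1 − 2y/D) = 3.018 rad. Then A = (D²/8)(θ − sin θ) = 0.5474 m² and P = Dθ/2 = 1.856 m. Hydraulic radius R = A/P = 0.5474/1.856 = 0.2949 m. Q_A = (1/0.014)·0.5474·0.2949^(2/3)·√0.006897 = 1.439 m³/s.
Channel B: For a triangular section with side slope z = 3.9: A = zy² = 3.9×0.507² = 1.002 m²; P = 2y√(1+z²) = 2×0.507×4.026 = 4.083 m. Hydraulic radius R = A/P = 1.002/4.083 = 0.2456 m. Q_B = (1/0.014)·1.002·0.2456^(2/3)·√0.006897 = 2.332 m³/s.
The larger discharge is 2.332 m³/s and the smaller is 1.439 m³/s; the ratio is 1.62.

1.62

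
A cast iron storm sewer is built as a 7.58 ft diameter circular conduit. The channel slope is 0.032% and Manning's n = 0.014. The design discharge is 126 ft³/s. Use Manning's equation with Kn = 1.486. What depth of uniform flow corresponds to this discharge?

y_n = 5.96 ft

Manning's equation rearranged: A R^(2/3) = nQ / (1.486·√S) = 0.014 × 126 / (1.486 × √0.00032) = 66.36.
Try y = 6.65 ft: A R^(2/3) = 72.72 — too large.
Try y = 4.7 ft: A R^(2/3) = 48.79 — too small.
Try y = 5.96 ft: A R^(2/3) = 66.38 — ≈ 66.36.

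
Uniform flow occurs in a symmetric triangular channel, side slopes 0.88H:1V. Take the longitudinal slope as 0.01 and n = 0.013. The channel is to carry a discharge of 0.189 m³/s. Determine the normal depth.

y_n = 0.345 m

Manning's equation rearranged: A R^(2/3) = nQ / (1·√S) = 0.013 × 0.189 / (√0.01) = 0.02457.
Trying y = 0.272 m: A R^(2/3) = 0.01306 — short.
Trying y = 0.435 m: A R^(2/3) = 0.04568 — over.
Trying y = 0.345 m: A R^(2/3) = 0.02462 — ≈ 0.02457.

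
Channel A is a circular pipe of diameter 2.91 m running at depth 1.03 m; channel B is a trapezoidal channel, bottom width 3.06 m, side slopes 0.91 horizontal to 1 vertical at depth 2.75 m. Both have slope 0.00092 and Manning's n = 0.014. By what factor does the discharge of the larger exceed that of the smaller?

Channel A: For a circular section of diameter D = 2.91 m at depth y = 1.03 m, the central angle is θ = 2 arccos(1 − 2y/D) = 2.549 rad. Then A = (D²/8)(θ − sin θ) = 2.106 m² and P = Dθ/2 = 3.708 m. Hydraulic radius R = A/P = 2.106/3.708 = 0.568 m. Q_A = (1/0.014)·2.106·0.568^(2/3)·√0.00092 = 3.13 m³/s.
Channel B: With bottom width b = 3.06 m and side slope z = 0.91: A = (b + zy)y = (3.06 + 0.91×2.75)×2.75 = 15.3 m²; P = b + 2y√(1+z²) = 3.06 + 2×2.75×1.352 = 10.5 m. Hydraulic radius R = A/P = 15.3/10.5 = 1.457 m. Q_B = (1/0.014)·15.3·1.457^(2/3)·√0.00092 = 42.6 m³/s.
The larger discharge is 42.6 m³/s and the smaller is 3.13 m³/s; the ratio is 13.6.

13.6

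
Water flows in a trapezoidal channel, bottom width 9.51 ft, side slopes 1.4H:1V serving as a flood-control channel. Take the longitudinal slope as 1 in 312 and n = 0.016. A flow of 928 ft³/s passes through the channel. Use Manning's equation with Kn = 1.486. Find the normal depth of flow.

y_n = 5.02 ft

Manning's equation rearranged: A R^(2/3) = nQ / (1.486·√S) = 0.016 × 928 / (1.486 × √0.003205) = 176.5.
Trying y = 5.95 ft: A R^(2/3) = 246.6 — high.
Trying y = 3.61 ft: A R^(2/3) = 94.17 — low.
Trying y = 5.02 ft: A R^(2/3) = 176.5 — matches.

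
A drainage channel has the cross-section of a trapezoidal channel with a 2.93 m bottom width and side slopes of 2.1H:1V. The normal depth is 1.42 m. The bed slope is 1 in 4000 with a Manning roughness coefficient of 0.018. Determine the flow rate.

Q = 6.77 m³/s

With bottom width b = 2.93 m and side slope z = 2.1: A = (b + zy)y = (2.93 + 2.1×1.42)×1.42 = 8.395 m²; P = b + 2y√(1+z²) = 2.93 + 2×1.42×2.326 = 9.536 m.
Hydraulic radius R = A/P = 8.395/9.536 = 0.8804 m.
Manning's equation: Q = (1/n) A R^(2/3) S^(1/2) = (1/0.018) × 8.395 × 0.8804^(2/3) × 0.00025^(1/2) = 6.77 m³/s.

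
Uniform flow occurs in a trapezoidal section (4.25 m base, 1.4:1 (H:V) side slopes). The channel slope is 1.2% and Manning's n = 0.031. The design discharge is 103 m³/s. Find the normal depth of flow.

Manning's equation rearranged: A R^(2/3) = nQ / (1·√S) = 0.031 × 103 / (√0.012) = 29.15.
Trying y = 3.07 m: A R^(2/3) = 38.42 — high.
Trying y = 2.26 m: A R^(2/3) = 20.9 — low.
Trying y = 2.68 m: A R^(2/3) = 29.24 — matches.

y_n = 2.68 m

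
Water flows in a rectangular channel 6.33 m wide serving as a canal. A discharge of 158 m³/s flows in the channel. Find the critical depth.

For a rectangular channel, critical depth y_c = (q²/g)^(1/3) where q = Q/b = 158/6.33 = 24.96 m²/s.
So y_c = (24.96²/9.81)^(1/3) = 3.99 m.

y_c = 3.99 m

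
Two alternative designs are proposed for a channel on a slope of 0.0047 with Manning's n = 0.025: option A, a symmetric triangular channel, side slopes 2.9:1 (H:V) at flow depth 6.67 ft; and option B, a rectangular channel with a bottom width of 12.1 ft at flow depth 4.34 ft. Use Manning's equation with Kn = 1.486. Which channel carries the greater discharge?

Channel A: For a triangular section with side slope z = 2.9: A = zy² = 2.9×6.67² = 129 ft²; P = 2y√(1+z²) = 2×6.67×3.068 = 40.92 ft. Hydraulic radius R = A/P = 129/40.92 = 3.153 ft. Q_A = (1.486/0.025)·129·3.153^(2/3)·√0.0047 = 1130 ft³/s.
Channel B: Flow area A = b·y = 12.1 × 4.34 = 52.51 ft². Wetted perimeter P = b + 2y = 12.1 + 2×4.34 = 20.78 ft. Hydraulic radius R = A/P = 52.51/20.78 = 2.527 ft. Q_B = (1.486/0.025)·52.51·2.527^(2/3)·√0.0047 = 397 ft³/s.
Q_A = 1130 ft³/s vs Q_B = 397 ft³/s, so channel A carries more.

channel A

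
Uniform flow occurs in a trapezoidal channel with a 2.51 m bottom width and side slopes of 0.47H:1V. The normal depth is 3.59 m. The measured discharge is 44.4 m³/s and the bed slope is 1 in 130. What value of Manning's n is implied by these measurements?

n = 0.038

With bottom width b = 2.51 m and side slope z = 0.47: A = (b + zy)y = (2.51 + 0.47×3.59)×3.59 = 15.07 m²; P = b + 2y√(1+z²) = 2.51 + 2×3.59×1.105 = 10.44 m.
Hydraulic radius R = A/P = 15.07/10.44 = 1.443 m.
Rearranging Manning's equation: n = (1/Q) A R^(2/3) S^(1/2) = (1/44.4) × 15.07 × 1.443^(2/3) × √0.007692 = 0.038.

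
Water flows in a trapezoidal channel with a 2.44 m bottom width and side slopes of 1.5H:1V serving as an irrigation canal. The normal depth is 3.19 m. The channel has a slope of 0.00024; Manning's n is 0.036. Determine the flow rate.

Q = 13.9 m³/s

With bottom width b = 2.44 m and side slope z = 1.5: A = (b + zy)y = (2.44 + 1.5×3.19)×3.19 = 23.05 m²; P = b + 2y√(1+z²) = 2.44 + 2×3.19×1.803 = 13.94 m.
Hydraulic radius R = A/P = 23.05/13.94 = 1.653 m.
Manning's equation: Q = (1/n) A R^(2/3) S^(1/2) = (1/0.036) × 23.05 × 1.653^(2/3) × 0.00024^(1/2) = 13.9 m³/s.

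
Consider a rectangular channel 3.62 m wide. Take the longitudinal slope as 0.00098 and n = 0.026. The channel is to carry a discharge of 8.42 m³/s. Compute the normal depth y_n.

y_n = 2 m

Manning's equation rearranged: A R^(2/3) = nQ / (1·√S) = 0.026 × 8.42 / (√0.00098) = 6.993.
At y = 1.77 m: A R^(2/3) = 5.95 — low.
At y = 2.37 m: A R^(2/3) = 8.729 — high.
At y = 2 m: A R^(2/3) = 6.997 — close enough.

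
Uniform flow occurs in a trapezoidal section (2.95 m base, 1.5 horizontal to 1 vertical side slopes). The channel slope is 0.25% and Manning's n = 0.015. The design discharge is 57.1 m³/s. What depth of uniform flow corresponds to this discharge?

Manning's equation rearranged: A R^(2/3) = nQ / (1·√S) = 0.015 × 57.1 / (√0.0025) = 17.13.
Trying y = 2.67 m: A R^(2/3) = 24.08 — over.
Trying y = 1.56 m: A R^(2/3) = 8.044 — short.
Trying y = 2.27 m: A R^(2/3) = 17.14 — ≈ 17.13.

y_n = 2.27 m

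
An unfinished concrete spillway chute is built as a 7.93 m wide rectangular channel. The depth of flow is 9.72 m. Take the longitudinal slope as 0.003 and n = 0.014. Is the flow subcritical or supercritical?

Flow area A = b·y = 7.93 × 9.72 = 77.08 m². Wetted perimeter P = b + 2y = 7.93 + 2×9.72 = 27.37 m.
Hydraulic radius R = A/P = 77.08/27.37 = 2.816 m.
V = (1/n) R^(2/3) √S = (1/0.014) × 2.816^(2/3) × √0.003 = 7.802 m/s. Hydraulic depth D_h = A/T = 77.08/7.93 = 9.72 m.
Froude number Fr = V/√(g·D_h) = 7.802/√(9.81×9.72) = 0.799, which is less than 1, so the flow is subcritical.

subcritical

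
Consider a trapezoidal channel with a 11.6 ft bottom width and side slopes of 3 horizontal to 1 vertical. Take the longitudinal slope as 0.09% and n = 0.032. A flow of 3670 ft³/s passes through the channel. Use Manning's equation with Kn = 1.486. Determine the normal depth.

Manning's equation rearranged: A R^(2/3) = nQ / (1.486·√S) = 0.032 × 3670 / (1.486 × √0.0009) = 2634.
Try y = 15.9 ft: A R^(2/3) = 3898 — too large.
Try y = 13.5 ft: A R^(2/3) = 2635 — ≈ 2634.

y_n = 13.5 ft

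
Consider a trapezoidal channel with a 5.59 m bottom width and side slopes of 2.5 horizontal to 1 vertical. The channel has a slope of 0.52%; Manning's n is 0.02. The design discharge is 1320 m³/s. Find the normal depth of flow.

y_n = 6.82 m

Manning's equation rearranged: A R^(2/3) = nQ / (1·√S) = 0.02 × 1320 / (√0.0052) = 366.1.
Trying y = 7.86 m: A R^(2/3) = 511.5 — over.
Trying y = 5.9 m: A R^(2/3) = 261.2 — short.
Trying y = 6.82 m: A R^(2/3) = 366 — matches.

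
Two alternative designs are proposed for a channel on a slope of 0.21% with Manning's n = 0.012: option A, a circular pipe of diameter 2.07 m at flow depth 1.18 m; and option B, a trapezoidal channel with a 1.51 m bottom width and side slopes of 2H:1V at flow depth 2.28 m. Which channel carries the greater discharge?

channel B

Channel A: For a circular section of diameter D = 2.07 m at depth y = 1.18 m, the central angle is θ = 2 arccos(1 − 2y/D) = 3.423 rad. Then A = (D²/8)(θ − sin θ) = 1.982 m² and P = Dθ/2 = 3.543 m. Hydraulic radius R = A/P = 1.982/3.543 = 0.5594 m. Q_A = (1/0.012)·1.982·0.5594^(2/3)·√0.0021 = 5.138 m³/s.
Channel B: With bottom width b = 1.51 m and side slope z = 2: A = (b + zy)y = (1.51 + 2×2.28)×2.28 = 13.84 m²; P = b + 2y√(1+z²) = 1.51 + 2×2.28×2.236 = 11.71 m. Hydraulic radius R = A/P = 13.84/11.71 = 1.182 m. Q_B = (1/0.012)·13.84·1.182^(2/3)·√0.0021 = 59.09 m³/s.
Q_A = 5.138 m³/s vs Q_B = 59.09 m³/s, so channel B carries more.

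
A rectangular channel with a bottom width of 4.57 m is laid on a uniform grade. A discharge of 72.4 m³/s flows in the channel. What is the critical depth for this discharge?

y_c = 2.95 m

For a rectangular channel, critical depth y_c = (q²/g)^(1/3) where q = Q/b = 72.4/4.57 = 15.84 m²/s.
So y_c = (15.84²/9.81)^(1/3) = 2.95 m.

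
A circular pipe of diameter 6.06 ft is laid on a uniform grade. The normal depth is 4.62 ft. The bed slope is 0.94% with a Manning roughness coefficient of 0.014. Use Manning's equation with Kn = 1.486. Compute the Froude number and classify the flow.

supercritical

For a circular section of diameter D = 6.06 ft at depth y = 4.62 ft, the central angle is θ = 2 arccos(1 − 2y/D) = 4.246 rad. Then A = (D²/8)(θ − sin θ) = 23.59 ft² and P = Dθ/2 = 12.87 ft.
Hydraulic radius R = A/P = 23.59/12.87 = 1.834 ft.
V = (1.486/n) R^(2/3) √S = (1.486/0.014) × 1.834^(2/3) × √0.0094 = 15.42 ft/s. Hydraulic depth D_h = A/T = 23.59/5.159 = 4.574 ft.
Froude number Fr = V/√(g·D_h) = 15.42/√(32.2×4.574) = 1.27, which is greater than 1, so the flow is supercritical.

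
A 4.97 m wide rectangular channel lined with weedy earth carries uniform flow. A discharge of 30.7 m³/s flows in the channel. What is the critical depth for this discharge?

y_c = 1.57 m

For a rectangular channel, critical depth y_c = (q²/g)^(1/3) where q = Q/b = 30.7/4.97 = 6.177 m²/s.
So y_c = (6.177²/9.81)^(1/3) = 1.57 m.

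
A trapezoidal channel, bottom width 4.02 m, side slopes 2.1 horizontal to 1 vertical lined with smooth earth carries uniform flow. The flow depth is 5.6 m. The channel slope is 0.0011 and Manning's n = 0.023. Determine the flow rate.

With bottom width b = 4.02 m and side slope z = 2.1: A = (b + zy)y = (4.02 + 2.1×5.6)×5.6 = 88.37 m²; P = b + 2y√(1+z²) = 4.02 + 2×5.6×2.326 = 30.07 m.
Hydraulic radius R = A/P = 88.37/30.07 = 2.939 m.
Manning's equation: Q = (1/n) A R^(2/3) S^(1/2) = (1/0.023) × 88.37 × 2.939^(2/3) × 0.0011^(1/2) = 261 m³/s.

Q = 261 m³/s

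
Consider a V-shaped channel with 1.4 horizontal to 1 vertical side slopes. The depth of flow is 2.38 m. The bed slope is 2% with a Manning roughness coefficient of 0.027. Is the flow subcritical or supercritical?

supercritical

For a triangular section with side slope z = 1.4: A = zy² = 1.4×2.38² = 7.93 m²; P = 2y√(1+z²) = 2×2.38×1.72 = 8.189 m.
Hydraulic radius R = A/P = 7.93/8.189 = 0.9683 m.
V = (1/n) R^(2/3) √S = (1/0.027) × 0.9683^(2/3) × √0.02 = 5.127 m/s. Hydraulic depth D_h = A/T = 7.93/6.664 = 1.19 m.
Froude number Fr = V/√(g·D_h) = 5.127/√(9.81×1.19) = 1.5, which is greater than 1, so the flow is supercritical.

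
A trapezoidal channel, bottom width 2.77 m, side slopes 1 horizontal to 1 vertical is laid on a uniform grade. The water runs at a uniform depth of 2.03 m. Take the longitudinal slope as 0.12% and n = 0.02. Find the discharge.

With bottom width b = 2.77 m and side slope z = 1: A = (b + zy)y = (2.77 + 1×2.03)×2.03 = 9.744 m²; P = b + 2y√(1+z²) = 2.77 + 2×2.03×1.414 = 8.512 m.
Hydraulic radius R = A/P = 9.744/8.512 = 1.145 m.
Manning's equation: Q = (1/n) A R^(2/3) S^(1/2) = (1/0.02) × 9.744 × 1.145^(2/3) × 0.0012^(1/2) = 18.5 m³/s.

Q = 18.5 m³/s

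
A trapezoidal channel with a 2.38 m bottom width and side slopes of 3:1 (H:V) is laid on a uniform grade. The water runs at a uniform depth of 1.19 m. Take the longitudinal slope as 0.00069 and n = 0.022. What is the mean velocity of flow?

V = 0.954 m/s

With bottom width b = 2.38 m and side slope z = 3: A = (b + zy)y = (2.38 + 3×1.19)×1.19 = 7.08 m²; P = b + 2y√(1+z²) = 2.38 + 2×1.19×3.162 = 9.906 m.
Hydraulic radius R = A/P = 7.08/9.906 = 0.7148 m.
From Manning's equation, V = (1/n) R^(2/3) S^(1/2) = (1/0.022) × 0.7148^(2/3) × 0.00069^(1/2) = 0.954 m/s.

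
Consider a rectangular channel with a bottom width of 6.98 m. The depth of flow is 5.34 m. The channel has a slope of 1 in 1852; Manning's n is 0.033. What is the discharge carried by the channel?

Q = 43.2 m³/s

Flow area A = b·y = 6.98 × 5.34 = 37.27 m². Wetted perimeter P = b + 2y = 6.98 + 2×5.34 = 17.66 m.
Hydraulic radius R = A/P = 37.27/17.66 = 2.111 m.
Manning's equation: Q = (1/n) A R^(2/3) S^(1/2) = (1/0.033) × 37.27 × 2.111^(2/3) × 0.00054^(1/2) = 43.2 m³/s.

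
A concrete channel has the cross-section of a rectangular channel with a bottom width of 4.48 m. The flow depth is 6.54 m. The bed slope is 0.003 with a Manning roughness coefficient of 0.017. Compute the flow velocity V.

Flow area A = b·y = 4.48 × 6.54 = 29.3 m². Wetted perimeter P = b + 2y = 4.48 + 2×6.54 = 17.56 m.
Hydraulic radius R = A/P = 29.3/17.56 = 1.669 m.
From Manning's equation, V = (1/n) R^(2/3) S^(1/2) = (1/0.017) × 1.669^(2/3) × 0.003^(1/2) = 4.53 m/s.

V = 4.53 m/s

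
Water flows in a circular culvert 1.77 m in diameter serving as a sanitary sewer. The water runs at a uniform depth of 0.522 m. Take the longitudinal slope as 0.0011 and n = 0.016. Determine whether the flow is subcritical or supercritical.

For a circular section of diameter D = 1.77 m at depth y = 0.522 m, the central angle is θ = 2 arccos(1 − 2y/D) = 2.296 rad. Then A = (D²/8)(θ − sin θ) = 0.6063 m² and P = Dθ/2 = 2.032 m.
Hydraulic radius R = A/P = 0.6063/2.032 = 0.2983 m.
V = (1/n) R^(2/3) √S = (1/0.016) × 0.2983^(2/3) × √0.0011 = 0.9255 m/s. Hydraulic depth D_h = A/T = 0.6063/1.614 = 0.3756 m.
Froude number Fr = V/√(g·D_h) = 0.9255/√(9.81×0.3756) = 0.482, which is less than 1, so the flow is subcritical.

subcritical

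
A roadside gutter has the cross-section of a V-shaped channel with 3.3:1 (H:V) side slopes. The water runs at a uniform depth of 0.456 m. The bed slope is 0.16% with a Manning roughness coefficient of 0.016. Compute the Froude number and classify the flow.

subcritical

For a triangular section with side slope z = 3.3: A = zy² = 3.3×0.456² = 0.6862 m²; P = 2y√(1+z²) = 2×0.456×3.448 = 3.145 m.
Hydraulic radius R = A/P = 0.6862/3.145 = 0.2182 m.
V = (1/n) R^(2/3) √S = (1/0.016) × 0.2182^(2/3) × √0.0016 = 0.9061 m/s. Hydraulic depth D_h = A/T = 0.6862/3.01 = 0.228 m.
Froude number Fr = V/√(g·D_h) = 0.9061/√(9.81×0.228) = 0.606, which is less than 1, so the flow is subcritical.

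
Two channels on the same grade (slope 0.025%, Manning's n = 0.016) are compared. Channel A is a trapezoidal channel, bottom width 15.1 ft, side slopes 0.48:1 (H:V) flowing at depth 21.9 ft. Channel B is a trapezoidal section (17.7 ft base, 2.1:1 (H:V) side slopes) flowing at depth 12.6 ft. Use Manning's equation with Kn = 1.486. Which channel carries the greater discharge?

channel A

Channel A: With bottom width b = 15.1 ft and side slope z = 0.48: A = (b + zy)y = (15.1 + 0.48×21.9)×21.9 = 560.9 ft²; P = b + 2y√(1+z²) = 15.1 + 2×21.9×1.109 = 63.68 ft. Hydraulic radius R = A/P = 560.9/63.68 = 8.808 ft. Q_A = (1.486/0.016)·560.9·8.808^(2/3)·√0.00025 = 3513 ft³/s.
Channel B: With bottom width b = 17.7 ft and side slope z = 2.1: A = (b + zy)y = (17.7 + 2.1×12.6)×12.6 = 556.4 ft²; P = b + 2y√(1+z²) = 17.7 + 2×12.6×2.326 = 76.31 ft. Hydraulic radius R = A/P = 556.4/76.31 = 7.291 ft. Q_B = (1.486/0.016)·556.4·7.291^(2/3)·√0.00025 = 3072 ft³/s.
Q_A = 3513 ft³/s vs Q_B = 3072 ft³/s, so channel A carries more.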